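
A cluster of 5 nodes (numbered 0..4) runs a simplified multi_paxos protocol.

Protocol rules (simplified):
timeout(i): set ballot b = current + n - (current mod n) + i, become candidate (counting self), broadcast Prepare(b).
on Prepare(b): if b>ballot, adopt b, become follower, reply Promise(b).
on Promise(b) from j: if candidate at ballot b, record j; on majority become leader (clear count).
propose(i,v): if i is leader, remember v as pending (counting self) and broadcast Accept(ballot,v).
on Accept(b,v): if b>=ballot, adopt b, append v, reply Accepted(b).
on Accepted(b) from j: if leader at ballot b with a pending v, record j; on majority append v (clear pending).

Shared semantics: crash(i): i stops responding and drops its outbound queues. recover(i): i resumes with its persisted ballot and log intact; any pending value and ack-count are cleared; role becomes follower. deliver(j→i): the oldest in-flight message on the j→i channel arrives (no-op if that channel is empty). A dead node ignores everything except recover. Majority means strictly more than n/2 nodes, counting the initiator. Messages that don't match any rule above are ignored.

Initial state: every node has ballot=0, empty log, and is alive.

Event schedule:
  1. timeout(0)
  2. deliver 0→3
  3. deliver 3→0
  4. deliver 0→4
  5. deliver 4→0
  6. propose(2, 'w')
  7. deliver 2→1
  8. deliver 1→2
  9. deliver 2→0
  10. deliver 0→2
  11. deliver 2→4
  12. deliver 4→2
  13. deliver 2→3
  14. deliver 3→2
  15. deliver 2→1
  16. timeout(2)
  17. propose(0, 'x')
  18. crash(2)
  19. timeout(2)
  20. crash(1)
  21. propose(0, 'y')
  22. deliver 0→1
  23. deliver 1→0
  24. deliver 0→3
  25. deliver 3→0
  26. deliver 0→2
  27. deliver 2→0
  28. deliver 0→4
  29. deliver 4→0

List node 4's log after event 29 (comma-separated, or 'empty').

x

e1 timeout(0): 0[cand,b=5,-]
e2 deliver 0→3: 3[foll,b=5,-]
e3 deliver 3→0: ·
e4 deliver 0→4: 4[foll,b=5,-]
e5 deliver 4→0: 0[lead,b=5,-]
e6 propose(2,'w'): ·
e7 deliver 2→1: ·
e8 deliver 1→2: ·
e9 deliver 2→0: ·
e10 deliver 0→2: 2[foll,b=5,-]
e11 deliver 2→4: ·
e12 deliver 4→2: ·
e13 deliver 2→3: ·
e14 deliver 3→2: ·
e15 deliver 2→1: ·
e16 timeout(2): 2[cand,b=12,-]
e17 propose(0,'x'): ·
e18 crash(2): 2[✗cand,b=12,-]
e19 timeout(2): ·
e20 crash(1): 1[✗foll,b=0,-]
e21 propose(0,'y'): ·
e22 deliver 0→1: ·
e23 deliver 1→0: ·
e24 deliver 0→3: 3[foll,b=5,x]
e25 deliver 3→0: ·
e26 deliver 0→2: ·
e27 deliver 2→0: ·
e28 deliver 0→4: 4[foll,b=5,x]
e29 deliver 4→0: 0[lead,b=5,y]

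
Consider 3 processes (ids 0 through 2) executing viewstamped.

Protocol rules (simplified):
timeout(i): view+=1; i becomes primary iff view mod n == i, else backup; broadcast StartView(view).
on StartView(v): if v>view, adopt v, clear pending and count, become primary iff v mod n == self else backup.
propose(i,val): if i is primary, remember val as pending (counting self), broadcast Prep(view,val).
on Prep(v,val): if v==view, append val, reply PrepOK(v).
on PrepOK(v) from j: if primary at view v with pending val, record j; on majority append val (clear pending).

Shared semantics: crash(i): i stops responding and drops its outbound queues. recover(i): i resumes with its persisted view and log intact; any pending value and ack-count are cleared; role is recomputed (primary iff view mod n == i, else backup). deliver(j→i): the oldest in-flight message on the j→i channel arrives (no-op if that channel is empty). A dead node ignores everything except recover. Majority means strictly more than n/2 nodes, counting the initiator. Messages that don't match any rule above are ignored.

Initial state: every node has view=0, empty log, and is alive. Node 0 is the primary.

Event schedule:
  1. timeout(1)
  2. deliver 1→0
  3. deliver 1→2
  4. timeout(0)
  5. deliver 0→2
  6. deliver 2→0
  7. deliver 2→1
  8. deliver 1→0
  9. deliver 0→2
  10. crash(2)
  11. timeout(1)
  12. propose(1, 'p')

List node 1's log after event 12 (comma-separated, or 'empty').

step 1 timeout(1): 1={prim,v=1,log=-}
step 2 deliver 1→0: 0={back,v=1,log=-}
step 3 deliver 1→2: 2={back,v=1,log=-}
step 4 timeout(0): 0={back,v=2,log=-}
step 5 deliver 0→2: 2={prim,v=2,log=-}
step 6 deliver 2→0: —
step 7 deliver 2→1: —
step 8 deliver 1→0: —
step 9 deliver 0→2: —
step 10 crash(2): 2={✗prim,v=2,log=-}
step 11 timeout(1): 1={back,v=2,log=-}
step 12 propose(1,'p'): —

empty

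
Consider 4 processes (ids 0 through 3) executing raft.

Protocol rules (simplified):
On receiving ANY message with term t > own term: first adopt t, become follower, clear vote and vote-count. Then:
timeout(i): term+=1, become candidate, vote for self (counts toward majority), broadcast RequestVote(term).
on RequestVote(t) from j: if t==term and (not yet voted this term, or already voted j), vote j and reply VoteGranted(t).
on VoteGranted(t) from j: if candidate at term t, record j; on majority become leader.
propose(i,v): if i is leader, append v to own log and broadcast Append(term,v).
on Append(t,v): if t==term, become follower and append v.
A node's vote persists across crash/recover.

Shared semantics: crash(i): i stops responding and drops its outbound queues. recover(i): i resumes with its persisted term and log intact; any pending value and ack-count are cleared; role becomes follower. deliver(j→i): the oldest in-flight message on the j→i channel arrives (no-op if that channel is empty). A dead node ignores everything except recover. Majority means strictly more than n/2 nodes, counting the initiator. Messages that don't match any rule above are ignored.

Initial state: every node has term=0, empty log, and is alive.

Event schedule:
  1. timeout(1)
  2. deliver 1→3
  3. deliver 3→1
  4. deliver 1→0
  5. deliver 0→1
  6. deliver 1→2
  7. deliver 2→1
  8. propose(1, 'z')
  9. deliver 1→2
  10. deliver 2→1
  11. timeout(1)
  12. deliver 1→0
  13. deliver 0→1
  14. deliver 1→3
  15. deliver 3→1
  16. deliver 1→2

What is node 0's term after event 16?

1

step 1 timeout(1): 1={cand,t=1,log=-}
step 2 deliver 1→3: 3={foll,t=1,log=-}
step 3 deliver 3→1: —
step 4 deliver 1→0: 0={foll,t=1,log=-}
step 5 deliver 0→1: 1={lead,t=1,log=-}
step 6 deliver 1→2: 2={foll,t=1,log=-}
step 7 deliver 2→1: —
step 8 propose(1,'z'): 1={lead,t=1,log=z}
step 9 deliver 1→2: 2={foll,t=1,log=z}
step 10 deliver 2→1: —
step 11 timeout(1): 1={cand,t=2,log=z}
step 12 deliver 1→0: 0={foll,t=1,log=z}
step 13 deliver 0→1: —
step 14 deliver 1→3: 3={foll,t=1,log=z}
step 15 deliver 3→1: —
step 16 deliver 1→2: 2={foll,t=2,log=z}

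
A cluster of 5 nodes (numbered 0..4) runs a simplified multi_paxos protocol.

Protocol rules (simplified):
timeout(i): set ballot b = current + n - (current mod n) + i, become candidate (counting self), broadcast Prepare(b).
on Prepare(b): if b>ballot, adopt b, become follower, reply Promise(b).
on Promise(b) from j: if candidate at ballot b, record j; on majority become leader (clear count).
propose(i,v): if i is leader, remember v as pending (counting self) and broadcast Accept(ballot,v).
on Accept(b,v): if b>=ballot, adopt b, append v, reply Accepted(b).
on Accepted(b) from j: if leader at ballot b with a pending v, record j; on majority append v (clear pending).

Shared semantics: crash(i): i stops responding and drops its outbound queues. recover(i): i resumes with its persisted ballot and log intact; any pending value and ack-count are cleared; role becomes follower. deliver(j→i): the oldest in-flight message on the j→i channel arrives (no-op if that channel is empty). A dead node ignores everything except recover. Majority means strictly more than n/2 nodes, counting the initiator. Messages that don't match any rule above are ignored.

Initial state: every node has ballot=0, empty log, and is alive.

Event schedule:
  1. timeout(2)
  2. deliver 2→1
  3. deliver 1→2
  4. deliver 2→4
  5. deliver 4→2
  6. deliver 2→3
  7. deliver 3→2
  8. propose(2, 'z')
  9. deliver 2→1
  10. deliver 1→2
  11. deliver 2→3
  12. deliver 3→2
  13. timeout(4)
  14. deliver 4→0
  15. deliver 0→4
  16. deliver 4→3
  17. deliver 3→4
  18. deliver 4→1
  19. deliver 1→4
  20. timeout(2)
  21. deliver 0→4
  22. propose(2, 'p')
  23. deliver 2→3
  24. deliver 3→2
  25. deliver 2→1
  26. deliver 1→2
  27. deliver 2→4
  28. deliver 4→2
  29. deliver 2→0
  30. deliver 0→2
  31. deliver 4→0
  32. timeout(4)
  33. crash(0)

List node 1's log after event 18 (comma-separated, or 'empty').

z

e1 timeout(2): 2[cand,b=7,-]
e2 deliver 2→1: 1[foll,b=7,-]
e3 deliver 1→2: ·
e4 deliver 2→4: 4[foll,b=7,-]
e5 deliver 4→2: 2[lead,b=7,-]
e6 deliver 2→3: 3[foll,b=7,-]
e7 deliver 3→2: ·
e8 propose(2,'z'): ·
e9 deliver 2→1: 1[foll,b=7,z]
e10 deliver 1→2: ·
e11 deliver 2→3: 3[foll,b=7,z]
e12 deliver 3→2: 2[lead,b=7,z]
e13 timeout(4): 4[cand,b=14,-]
e14 deliver 4→0: 0[foll,b=14,-]
e15 deliver 0→4: ·
e16 deliver 4→3: 3[foll,b=14,z]
e17 deliver 3→4: 4[lead,b=14,-]
e18 deliver 4→1: 1[foll,b=14,z]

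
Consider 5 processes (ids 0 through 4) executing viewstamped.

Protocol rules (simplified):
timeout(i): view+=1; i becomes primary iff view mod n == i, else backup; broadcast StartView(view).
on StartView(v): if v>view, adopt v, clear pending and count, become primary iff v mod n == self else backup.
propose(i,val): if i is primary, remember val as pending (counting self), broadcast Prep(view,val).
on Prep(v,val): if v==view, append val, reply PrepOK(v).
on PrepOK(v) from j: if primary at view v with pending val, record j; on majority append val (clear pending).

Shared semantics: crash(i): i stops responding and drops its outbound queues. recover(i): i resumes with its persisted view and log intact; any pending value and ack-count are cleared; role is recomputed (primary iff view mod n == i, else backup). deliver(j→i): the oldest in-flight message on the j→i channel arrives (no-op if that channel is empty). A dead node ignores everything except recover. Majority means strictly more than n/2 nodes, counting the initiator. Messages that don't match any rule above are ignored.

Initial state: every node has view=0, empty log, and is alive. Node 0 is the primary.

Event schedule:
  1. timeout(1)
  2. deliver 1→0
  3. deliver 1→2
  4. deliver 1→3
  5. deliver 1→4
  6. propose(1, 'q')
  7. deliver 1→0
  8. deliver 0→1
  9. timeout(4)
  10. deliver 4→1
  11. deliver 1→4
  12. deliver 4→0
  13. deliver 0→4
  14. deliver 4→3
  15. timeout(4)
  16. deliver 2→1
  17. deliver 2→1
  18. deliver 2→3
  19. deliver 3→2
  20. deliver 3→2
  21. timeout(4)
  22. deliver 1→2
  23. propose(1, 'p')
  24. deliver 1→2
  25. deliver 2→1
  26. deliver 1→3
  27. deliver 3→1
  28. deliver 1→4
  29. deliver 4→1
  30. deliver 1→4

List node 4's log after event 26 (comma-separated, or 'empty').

1. timeout(1):  <1:prim v1 ->
2. deliver 1→0:  <0:back v1 ->
3. deliver 1→2:  <2:back v1 ->
4. deliver 1→3:  <3:back v1 ->
5. deliver 1→4:  <4:back v1 ->
6. propose(1,'q'):  nop
7. deliver 1→0:  <0:back v1 q>
8. deliver 0→1:  nop
9. timeout(4):  <4:back v2 ->
10. deliver 4→1:  <1:back v2 ->
11. deliver 1→4:  nop
12. deliver 4→0:  <0:back v2 q>
13. deliver 0→4:  nop
14. deliver 4→3:  <3:back v2 ->
15. timeout(4):  <4:back v3 ->
16. deliver 2→1:  nop
17. deliver 2→1:  nop
18. deliver 2→3:  nop
19. deliver 3→2:  nop
20. deliver 3→2:  nop
21. timeout(4):  <4:prim v4 ->
22. deliver 1→2:  <2:back v1 q>
23. propose(1,'p'):  nop
24. deliver 1→2:  nop
25. deliver 2→1:  nop
26. deliver 1→3:  nop

empty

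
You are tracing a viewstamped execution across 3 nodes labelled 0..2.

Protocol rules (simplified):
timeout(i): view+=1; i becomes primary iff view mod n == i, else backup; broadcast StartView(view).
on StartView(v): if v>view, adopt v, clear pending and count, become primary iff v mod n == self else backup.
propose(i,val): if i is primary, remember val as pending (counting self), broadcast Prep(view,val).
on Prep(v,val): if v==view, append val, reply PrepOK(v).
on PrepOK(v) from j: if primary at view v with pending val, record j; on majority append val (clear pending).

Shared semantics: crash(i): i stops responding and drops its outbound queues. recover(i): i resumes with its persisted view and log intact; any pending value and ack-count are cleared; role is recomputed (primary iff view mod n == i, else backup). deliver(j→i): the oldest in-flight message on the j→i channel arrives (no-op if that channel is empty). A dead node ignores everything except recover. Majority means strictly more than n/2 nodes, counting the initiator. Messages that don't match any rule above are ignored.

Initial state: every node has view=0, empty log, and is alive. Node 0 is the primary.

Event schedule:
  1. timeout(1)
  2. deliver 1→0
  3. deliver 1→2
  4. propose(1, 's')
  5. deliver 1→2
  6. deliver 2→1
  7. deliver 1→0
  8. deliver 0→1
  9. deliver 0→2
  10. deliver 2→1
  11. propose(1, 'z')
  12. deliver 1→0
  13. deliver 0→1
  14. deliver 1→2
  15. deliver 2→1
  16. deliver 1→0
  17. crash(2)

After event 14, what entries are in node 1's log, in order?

[1] timeout(1) → N1(prim v1 [-])
[2] deliver 1→0 → N0(back v1 [-])
[3] deliver 1→2 → N2(back v1 [-])
[4] propose(1,'s') → ∅
[5] deliver 1→2 → N2(back v1 [s])
[6] deliver 2→1 → N1(prim v1 [s])
[7] deliver 1→0 → N0(back v1 [s])
[8] deliver 0→1 → ∅
[9] deliver 0→2 → ∅
[10] deliver 2→1 → ∅
[11] propose(1,'z') → ∅
[12] deliver 1→0 → N0(back v1 [s,z])
[13] deliver 0→1 → N1(prim v1 [s,z])
[14] deliver 1→2 → N2(back v1 [s,z])

s,z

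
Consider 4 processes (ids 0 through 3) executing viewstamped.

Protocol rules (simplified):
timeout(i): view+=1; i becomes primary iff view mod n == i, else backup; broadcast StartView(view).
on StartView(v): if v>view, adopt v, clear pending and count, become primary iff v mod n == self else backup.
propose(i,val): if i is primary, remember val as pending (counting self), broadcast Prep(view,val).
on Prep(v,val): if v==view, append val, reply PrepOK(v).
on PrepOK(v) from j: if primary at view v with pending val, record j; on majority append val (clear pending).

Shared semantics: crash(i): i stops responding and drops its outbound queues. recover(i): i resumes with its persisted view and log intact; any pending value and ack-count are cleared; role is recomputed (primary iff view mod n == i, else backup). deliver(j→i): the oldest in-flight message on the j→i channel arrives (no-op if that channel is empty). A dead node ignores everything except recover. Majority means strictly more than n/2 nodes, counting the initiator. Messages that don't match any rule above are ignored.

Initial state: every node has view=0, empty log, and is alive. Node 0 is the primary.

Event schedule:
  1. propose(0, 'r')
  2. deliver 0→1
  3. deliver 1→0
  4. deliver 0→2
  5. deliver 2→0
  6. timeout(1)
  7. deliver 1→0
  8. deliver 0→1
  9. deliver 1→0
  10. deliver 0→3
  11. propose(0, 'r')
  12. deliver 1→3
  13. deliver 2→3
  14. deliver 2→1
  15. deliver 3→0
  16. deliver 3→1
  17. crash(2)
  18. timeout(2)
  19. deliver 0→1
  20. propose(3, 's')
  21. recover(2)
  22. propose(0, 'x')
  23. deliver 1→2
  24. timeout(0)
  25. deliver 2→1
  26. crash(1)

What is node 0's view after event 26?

2

step 1 propose(0,'r'): —
step 2 deliver 0→1: 1={back,v=0,log=r}
step 3 deliver 1→0: —
step 4 deliver 0→2: 2={back,v=0,log=r}
step 5 deliver 2→0: 0={prim,v=0,log=r}
step 6 timeout(1): 1={prim,v=1,log=r}
step 7 deliver 1→0: 0={back,v=1,log=r}
step 8 deliver 0→1: —
step 9 deliver 1→0: —
step 10 deliver 0→3: 3={back,v=0,log=r}
step 11 propose(0,'r'): —
step 12 deliver 1→3: 3={back,v=1,log=r}
step 13 deliver 2→3: —
step 14 deliver 2→1: —
step 15 deliver 3→0: —
step 16 deliver 3→1: —
step 17 crash(2): 2={✗back,v=0,log=r}
step 18 timeout(2): —
step 19 deliver 0→1: —
step 20 propose(3,'s'): —
step 21 recover(2): 2={back,v=0,log=r}
step 22 propose(0,'x'): —
step 23 deliver 1→2: 2={back,v=1,log=r}
step 24 timeout(0): 0={back,v=2,log=r}
step 25 deliver 2→1: —
step 26 crash(1): 1={✗prim,v=1,log=r}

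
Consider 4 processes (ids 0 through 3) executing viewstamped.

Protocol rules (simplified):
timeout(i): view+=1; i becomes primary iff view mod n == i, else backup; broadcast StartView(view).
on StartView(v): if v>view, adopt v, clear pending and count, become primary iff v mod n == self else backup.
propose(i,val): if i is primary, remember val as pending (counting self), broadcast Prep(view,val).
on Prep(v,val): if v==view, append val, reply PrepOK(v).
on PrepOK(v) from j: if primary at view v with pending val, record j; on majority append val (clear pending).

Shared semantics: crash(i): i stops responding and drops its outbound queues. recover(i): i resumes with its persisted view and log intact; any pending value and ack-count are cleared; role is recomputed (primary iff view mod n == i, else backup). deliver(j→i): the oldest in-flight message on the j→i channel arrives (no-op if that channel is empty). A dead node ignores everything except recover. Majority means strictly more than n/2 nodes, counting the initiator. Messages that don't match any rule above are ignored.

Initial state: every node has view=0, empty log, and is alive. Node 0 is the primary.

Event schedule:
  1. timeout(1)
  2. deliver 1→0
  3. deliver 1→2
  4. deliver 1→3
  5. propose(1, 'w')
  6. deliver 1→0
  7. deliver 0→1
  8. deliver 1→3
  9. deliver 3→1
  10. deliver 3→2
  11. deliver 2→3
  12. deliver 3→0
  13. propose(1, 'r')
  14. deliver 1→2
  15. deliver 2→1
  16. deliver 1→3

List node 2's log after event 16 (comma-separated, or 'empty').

w

step 1 timeout(1): 1={prim,v=1,log=-}
step 2 deliver 1→0: 0={back,v=1,log=-}
step 3 deliver 1→2: 2={back,v=1,log=-}
step 4 deliver 1→3: 3={back,v=1,log=-}
step 5 propose(1,'w'): —
step 6 deliver 1→0: 0={back,v=1,log=w}
step 7 deliver 0→1: —
step 8 deliver 1→3: 3={back,v=1,log=w}
step 9 deliver 3→1: 1={prim,v=1,log=w}
step 10 deliver 3→2: —
step 11 deliver 2→3: —
step 12 deliver 3→0: —
step 13 propose(1,'r'): —
step 14 deliver 1→2: 2={back,v=1,log=w}
step 15 deliver 2→1: —
step 16 deliver 1→3: 3={back,v=1,log=w,r}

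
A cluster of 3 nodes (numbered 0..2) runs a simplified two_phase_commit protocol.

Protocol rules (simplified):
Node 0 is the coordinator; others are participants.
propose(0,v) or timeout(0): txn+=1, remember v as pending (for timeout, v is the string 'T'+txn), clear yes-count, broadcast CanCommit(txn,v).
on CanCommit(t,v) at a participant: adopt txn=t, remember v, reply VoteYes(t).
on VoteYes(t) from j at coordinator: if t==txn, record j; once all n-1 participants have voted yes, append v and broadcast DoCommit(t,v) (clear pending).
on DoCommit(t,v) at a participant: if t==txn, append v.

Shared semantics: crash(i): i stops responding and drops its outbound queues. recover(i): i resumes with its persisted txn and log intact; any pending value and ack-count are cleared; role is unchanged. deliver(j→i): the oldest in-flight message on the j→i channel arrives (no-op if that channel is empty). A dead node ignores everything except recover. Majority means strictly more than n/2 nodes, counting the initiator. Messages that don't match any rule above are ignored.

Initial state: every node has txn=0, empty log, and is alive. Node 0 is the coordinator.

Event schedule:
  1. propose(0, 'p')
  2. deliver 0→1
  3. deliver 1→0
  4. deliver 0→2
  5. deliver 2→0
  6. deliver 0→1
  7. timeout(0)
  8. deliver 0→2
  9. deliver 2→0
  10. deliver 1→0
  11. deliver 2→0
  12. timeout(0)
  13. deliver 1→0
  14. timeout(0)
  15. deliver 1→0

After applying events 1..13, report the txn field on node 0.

3

[1] propose(0,'p') → N0(coor t1 [-])
[2] deliver 0→1 → N1(part t1 [-])
[3] deliver 1→0 → ∅
[4] deliver 0→2 → N2(part t1 [-])
[5] deliver 2→0 → N0(coor t1 [p])
[6] deliver 0→1 → N1(part t1 [p])
[7] timeout(0) → N0(coor t2 [p])
[8] deliver 0→2 → N2(part t1 [p])
[9] deliver 2→0 → ∅
[10] deliver 1→0 → ∅
[11] deliver 2→0 → ∅
[12] timeout(0) → N0(coor t3 [p])
[13] deliver 1→0 → ∅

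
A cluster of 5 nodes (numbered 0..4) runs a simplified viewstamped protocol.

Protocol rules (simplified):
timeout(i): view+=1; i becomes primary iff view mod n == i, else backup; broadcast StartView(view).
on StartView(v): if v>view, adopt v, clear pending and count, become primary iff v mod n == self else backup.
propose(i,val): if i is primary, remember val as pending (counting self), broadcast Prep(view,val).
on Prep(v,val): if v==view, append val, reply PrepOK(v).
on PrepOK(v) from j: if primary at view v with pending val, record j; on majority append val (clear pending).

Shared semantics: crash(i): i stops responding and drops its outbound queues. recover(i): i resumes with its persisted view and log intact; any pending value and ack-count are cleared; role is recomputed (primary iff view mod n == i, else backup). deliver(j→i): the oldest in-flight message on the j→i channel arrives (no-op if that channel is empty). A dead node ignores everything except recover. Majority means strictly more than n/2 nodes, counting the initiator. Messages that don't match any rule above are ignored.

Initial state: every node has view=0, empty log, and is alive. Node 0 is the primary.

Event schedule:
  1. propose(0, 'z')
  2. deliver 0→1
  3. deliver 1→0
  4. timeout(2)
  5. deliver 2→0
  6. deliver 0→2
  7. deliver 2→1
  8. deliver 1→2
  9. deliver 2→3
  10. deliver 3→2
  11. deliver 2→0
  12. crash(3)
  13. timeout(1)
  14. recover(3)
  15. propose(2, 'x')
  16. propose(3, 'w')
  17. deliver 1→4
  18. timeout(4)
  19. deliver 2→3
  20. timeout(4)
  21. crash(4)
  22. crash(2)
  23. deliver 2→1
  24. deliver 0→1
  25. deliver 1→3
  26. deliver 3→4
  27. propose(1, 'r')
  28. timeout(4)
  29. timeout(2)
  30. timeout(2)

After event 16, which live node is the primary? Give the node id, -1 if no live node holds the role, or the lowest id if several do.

1. propose(0,'z'):  nop
2. deliver 0→1:  <1:back v0 z>
3. deliver 1→0:  nop
4. timeout(2):  <2:back v1 ->
5. deliver 2→0:  <0:back v1 ->
6. deliver 0→2:  nop
7. deliver 2→1:  <1:prim v1 z>
8. deliver 1→2:  nop
9. deliver 2→3:  <3:back v1 ->
10. deliver 3→2:  nop
11. deliver 2→0:  nop
12. crash(3):  <3:✗back v1 ->
13. timeout(1):  <1:back v2 z>
14. recover(3):  <3:back v1 ->
15. propose(2,'x'):  nop
16. propose(3,'w'):  nop

-1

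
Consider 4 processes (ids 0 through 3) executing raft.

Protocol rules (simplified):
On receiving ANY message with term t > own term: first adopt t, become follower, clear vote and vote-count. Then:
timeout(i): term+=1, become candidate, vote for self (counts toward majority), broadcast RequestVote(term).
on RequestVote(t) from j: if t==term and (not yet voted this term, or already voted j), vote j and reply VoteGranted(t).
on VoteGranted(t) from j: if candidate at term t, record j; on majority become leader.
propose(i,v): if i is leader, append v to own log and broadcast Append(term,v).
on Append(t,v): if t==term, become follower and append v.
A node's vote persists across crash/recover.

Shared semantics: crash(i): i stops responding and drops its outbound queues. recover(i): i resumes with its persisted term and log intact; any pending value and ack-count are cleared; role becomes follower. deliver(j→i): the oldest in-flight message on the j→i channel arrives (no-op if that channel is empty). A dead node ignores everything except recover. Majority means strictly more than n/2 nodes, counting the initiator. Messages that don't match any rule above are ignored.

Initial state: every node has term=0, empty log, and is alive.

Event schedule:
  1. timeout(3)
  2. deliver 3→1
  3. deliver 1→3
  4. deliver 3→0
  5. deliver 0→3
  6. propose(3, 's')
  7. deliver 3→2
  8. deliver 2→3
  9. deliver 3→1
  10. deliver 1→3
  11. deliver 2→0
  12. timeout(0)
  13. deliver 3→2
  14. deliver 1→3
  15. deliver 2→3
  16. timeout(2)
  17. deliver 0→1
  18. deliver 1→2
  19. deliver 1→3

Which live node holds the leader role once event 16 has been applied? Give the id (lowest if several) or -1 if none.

3

1. timeout(3):  <3:cand t1 ->
2. deliver 3→1:  <1:foll t1 ->
3. deliver 1→3:  nop
4. deliver 3→0:  <0:foll t1 ->
5. deliver 0→3:  <3:lead t1 ->
6. propose(3,'s'):  <3:lead t1 s>
7. deliver 3→2:  <2:foll t1 ->
8. deliver 2→3:  nop
9. deliver 3→1:  <1:foll t1 s>
10. deliver 1→3:  nop
11. deliver 2→0:  nop
12. timeout(0):  <0:cand t2 ->
13. deliver 3→2:  <2:foll t1 s>
14. deliver 1→3:  nop
15. deliver 2→3:  nop
16. timeout(2):  <2:cand t2 s>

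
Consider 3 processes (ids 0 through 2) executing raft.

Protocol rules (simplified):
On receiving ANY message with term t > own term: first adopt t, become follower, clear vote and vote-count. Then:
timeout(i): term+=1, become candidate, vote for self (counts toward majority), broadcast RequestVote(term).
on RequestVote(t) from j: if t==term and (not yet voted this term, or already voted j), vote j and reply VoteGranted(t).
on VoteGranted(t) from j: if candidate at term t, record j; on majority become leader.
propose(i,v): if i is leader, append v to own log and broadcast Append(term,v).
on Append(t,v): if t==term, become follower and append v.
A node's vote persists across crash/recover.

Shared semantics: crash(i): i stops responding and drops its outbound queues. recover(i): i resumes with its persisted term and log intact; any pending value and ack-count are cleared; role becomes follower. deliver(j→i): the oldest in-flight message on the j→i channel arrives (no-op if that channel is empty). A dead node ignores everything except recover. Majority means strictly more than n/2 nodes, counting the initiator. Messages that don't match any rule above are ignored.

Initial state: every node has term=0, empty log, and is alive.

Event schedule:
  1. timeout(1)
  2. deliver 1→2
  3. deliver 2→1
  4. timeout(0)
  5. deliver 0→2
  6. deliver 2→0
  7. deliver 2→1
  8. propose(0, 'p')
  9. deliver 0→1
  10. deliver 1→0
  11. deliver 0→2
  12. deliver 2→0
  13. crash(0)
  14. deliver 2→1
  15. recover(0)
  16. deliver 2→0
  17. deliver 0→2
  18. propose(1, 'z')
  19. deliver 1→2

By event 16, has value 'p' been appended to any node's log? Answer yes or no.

[1] timeout(1) → N1(cand t1 [-])
[2] deliver 1→2 → N2(foll t1 [-])
[3] deliver 2→1 → N1(lead t1 [-])
[4] timeout(0) → N0(cand t1 [-])
[5] deliver 0→2 → ∅
[6] deliver 2→0 → ∅
[7] deliver 2→1 → ∅
[8] propose(0,'p') → ∅
[9] deliver 0→1 → ∅
[10] deliver 1→0 → ∅
[11] deliver 0→2 → ∅
[12] deliver 2→0 → ∅
[13] crash(0) → N0(✗cand t1 [-])
[14] deliver 2→1 → ∅
[15] recover(0) → N0(foll t1 [-])
[16] deliver 2→0 → ∅

no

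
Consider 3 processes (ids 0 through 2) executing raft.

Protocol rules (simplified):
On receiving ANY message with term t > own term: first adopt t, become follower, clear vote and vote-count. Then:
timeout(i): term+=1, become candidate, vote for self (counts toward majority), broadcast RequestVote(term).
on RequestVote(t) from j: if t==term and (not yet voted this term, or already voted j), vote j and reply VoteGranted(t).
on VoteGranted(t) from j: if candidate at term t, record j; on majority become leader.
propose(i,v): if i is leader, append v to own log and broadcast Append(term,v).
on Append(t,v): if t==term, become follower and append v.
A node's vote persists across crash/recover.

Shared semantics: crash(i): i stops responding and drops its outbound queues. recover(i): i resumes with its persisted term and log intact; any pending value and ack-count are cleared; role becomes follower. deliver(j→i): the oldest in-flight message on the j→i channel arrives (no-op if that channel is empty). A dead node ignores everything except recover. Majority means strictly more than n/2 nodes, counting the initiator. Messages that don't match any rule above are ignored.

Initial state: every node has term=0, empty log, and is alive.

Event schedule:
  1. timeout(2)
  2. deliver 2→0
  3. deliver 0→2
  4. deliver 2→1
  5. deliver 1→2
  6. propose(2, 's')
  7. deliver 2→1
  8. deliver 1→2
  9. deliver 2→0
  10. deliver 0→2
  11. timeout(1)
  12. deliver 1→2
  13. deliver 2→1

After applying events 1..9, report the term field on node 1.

1. timeout(2):  <2:cand t1 ->
2. deliver 2→0:  <0:foll t1 ->
3. deliver 0→2:  <2:lead t1 ->
4. deliver 2→1:  <1:foll t1 ->
5. deliver 1→2:  nop
6. propose(2,'s'):  <2:lead t1 s>
7. deliver 2→1:  <1:foll t1 s>
8. deliver 1→2:  nop
9. deliver 2→0:  <0:foll t1 s>

1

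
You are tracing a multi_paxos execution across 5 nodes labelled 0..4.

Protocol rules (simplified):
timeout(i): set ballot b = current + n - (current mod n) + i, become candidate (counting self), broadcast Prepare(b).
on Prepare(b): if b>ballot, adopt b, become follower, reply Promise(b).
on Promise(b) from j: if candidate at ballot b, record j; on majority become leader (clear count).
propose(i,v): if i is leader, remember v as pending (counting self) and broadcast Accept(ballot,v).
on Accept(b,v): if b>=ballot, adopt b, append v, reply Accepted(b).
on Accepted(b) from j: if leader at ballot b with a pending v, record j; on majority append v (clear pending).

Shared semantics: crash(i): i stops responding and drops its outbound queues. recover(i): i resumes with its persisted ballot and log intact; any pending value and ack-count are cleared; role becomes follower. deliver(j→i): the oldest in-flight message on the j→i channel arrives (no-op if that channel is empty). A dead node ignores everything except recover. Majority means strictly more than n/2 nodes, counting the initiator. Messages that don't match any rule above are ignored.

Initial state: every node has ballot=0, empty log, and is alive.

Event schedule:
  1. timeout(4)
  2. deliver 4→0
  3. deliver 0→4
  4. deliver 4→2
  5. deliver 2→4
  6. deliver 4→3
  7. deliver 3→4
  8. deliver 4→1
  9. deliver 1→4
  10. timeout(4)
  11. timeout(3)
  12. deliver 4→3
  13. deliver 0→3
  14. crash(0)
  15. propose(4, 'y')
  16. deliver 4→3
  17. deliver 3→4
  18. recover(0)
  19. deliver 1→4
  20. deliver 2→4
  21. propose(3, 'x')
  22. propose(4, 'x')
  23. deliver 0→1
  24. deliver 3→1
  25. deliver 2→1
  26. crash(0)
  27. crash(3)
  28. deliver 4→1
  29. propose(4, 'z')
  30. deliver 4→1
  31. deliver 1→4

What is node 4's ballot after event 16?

14

[1] timeout(4) → N4(cand b9 [-])
[2] deliver 4→0 → N0(foll b9 [-])
[3] deliver 0→4 → ∅
[4] deliver 4→2 → N2(foll b9 [-])
[5] deliver 2→4 → N4(lead b9 [-])
[6] deliver 4→3 → N3(foll b9 [-])
[7] deliver 3→4 → ∅
[8] deliver 4→1 → N1(foll b9 [-])
[9] deliver 1→4 → ∅
[10] timeout(4) → N4(cand b14 [-])
[11] timeout(3) → N3(cand b13 [-])
[12] deliver 4→3 → N3(foll b14 [-])
[13] deliver 0→3 → ∅
[14] crash(0) → N0(✗foll b9 [-])
[15] propose(4,'y') → ∅
[16] deliver 4→3 → ∅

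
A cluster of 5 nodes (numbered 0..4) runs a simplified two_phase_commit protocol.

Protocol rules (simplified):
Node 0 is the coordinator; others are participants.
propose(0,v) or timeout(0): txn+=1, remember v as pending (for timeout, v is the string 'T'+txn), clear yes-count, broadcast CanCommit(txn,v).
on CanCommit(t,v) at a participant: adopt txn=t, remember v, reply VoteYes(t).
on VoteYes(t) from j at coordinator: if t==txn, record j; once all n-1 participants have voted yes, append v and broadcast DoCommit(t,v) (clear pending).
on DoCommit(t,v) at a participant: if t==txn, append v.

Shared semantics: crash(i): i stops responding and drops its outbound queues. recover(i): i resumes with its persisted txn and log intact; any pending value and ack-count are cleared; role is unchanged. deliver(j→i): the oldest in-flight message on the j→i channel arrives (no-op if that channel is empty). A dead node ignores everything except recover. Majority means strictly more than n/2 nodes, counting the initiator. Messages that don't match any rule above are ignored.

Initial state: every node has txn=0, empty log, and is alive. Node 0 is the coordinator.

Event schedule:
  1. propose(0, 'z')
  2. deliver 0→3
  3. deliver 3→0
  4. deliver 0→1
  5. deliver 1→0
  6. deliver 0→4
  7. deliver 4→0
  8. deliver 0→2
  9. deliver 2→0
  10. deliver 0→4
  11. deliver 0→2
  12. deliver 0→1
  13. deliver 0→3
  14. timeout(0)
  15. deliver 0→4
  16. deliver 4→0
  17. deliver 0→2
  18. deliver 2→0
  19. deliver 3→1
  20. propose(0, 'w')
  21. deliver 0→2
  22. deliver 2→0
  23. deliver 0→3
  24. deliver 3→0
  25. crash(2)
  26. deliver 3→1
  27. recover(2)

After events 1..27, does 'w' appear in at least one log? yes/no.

e1 propose(0,'z'): 0[coor,t=1,-]
e2 deliver 0→3: 3[part,t=1,-]
e3 deliver 3→0: ·
e4 deliver 0→1: 1[part,t=1,-]
e5 deliver 1→0: ·
e6 deliver 0→4: 4[part,t=1,-]
e7 deliver 4→0: ·
e8 deliver 0→2: 2[part,t=1,-]
e9 deliver 2→0: 0[coor,t=1,z]
e10 deliver 0→4: 4[part,t=1,z]
e11 deliver 0→2: 2[part,t=1,z]
e12 deliver 0→1: 1[part,t=1,z]
e13 deliver 0→3: 3[part,t=1,z]
e14 timeout(0): 0[coor,t=2,z]
e15 deliver 0→4: 4[part,t=2,z]
e16 deliver 4→0: ·
e17 deliver 0→2: 2[part,t=2,z]
e18 deliver 2→0: ·
e19 deliver 3→1: ·
e20 propose(0,'w'): 0[coor,t=3,z]
e21 deliver 0→2: 2[part,t=3,z]
e22 deliver 2→0: ·
e23 deliver 0→3: 3[part,t=2,z]
e24 deliver 3→0: ·
e25 crash(2): 2[✗part,t=3,z]
e26 deliver 3→1: ·
e27 recover(2): 2[part,t=3,z]

no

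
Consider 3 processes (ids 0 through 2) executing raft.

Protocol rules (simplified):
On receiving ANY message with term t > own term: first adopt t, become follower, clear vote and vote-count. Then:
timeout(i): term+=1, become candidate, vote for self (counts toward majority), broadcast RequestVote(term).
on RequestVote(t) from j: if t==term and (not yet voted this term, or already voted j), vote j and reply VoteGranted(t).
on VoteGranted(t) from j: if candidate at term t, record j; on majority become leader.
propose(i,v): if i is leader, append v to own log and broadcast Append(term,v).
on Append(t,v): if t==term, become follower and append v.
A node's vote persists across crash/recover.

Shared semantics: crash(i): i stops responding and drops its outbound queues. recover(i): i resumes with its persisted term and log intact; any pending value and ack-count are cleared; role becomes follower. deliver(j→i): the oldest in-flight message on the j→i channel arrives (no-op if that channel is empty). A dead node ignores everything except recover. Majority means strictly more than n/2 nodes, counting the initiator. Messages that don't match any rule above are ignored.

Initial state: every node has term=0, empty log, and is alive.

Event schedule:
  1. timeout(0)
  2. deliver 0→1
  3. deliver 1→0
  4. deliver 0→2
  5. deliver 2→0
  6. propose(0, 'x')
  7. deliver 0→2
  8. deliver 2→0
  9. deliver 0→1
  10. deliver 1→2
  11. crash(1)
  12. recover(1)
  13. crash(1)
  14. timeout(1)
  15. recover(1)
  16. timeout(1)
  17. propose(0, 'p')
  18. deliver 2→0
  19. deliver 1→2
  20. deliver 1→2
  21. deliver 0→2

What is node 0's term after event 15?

1

1. timeout(0):  <0:cand t1 ->
2. deliver 0→1:  <1:foll t1 ->
3. deliver 1→0:  <0:lead t1 ->
4. deliver 0→2:  <2:foll t1 ->
5. deliver 2→0:  nop
6. propose(0,'x'):  <0:lead t1 x>
7. deliver 0→2:  <2:foll t1 x>
8. deliver 2→0:  nop
9. deliver 0→1:  <1:foll t1 x>
10. deliver 1→2:  nop
11. crash(1):  <1:✗foll t1 x>
12. recover(1):  <1:foll t1 x>
13. crash(1):  <1:✗foll t1 x>
14. timeout(1):  nop
15. recover(1):  <1:foll t1 x>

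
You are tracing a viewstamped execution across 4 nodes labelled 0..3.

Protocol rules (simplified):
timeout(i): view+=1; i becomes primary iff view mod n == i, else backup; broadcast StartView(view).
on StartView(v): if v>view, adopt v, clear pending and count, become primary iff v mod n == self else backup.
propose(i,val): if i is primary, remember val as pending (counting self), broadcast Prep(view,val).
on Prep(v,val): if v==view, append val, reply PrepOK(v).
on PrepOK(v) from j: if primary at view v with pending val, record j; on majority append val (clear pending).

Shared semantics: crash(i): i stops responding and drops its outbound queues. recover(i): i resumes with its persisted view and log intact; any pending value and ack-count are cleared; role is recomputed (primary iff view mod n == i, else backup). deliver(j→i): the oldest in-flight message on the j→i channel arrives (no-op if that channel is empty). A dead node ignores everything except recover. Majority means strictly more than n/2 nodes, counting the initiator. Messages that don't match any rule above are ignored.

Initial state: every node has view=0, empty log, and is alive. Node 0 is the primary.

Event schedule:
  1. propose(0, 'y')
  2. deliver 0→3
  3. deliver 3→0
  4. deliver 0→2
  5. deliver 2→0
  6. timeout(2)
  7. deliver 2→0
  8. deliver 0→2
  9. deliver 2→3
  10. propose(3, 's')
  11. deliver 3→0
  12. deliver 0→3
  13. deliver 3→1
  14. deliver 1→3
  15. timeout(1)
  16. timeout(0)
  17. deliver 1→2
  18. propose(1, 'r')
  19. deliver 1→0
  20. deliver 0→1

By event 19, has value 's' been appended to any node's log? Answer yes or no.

step 1 propose(0,'y'): —
step 2 deliver 0→3: 3={back,v=0,log=y}
step 3 deliver 3→0: —
step 4 deliver 0→2: 2={back,v=0,log=y}
step 5 deliver 2→0: 0={prim,v=0,log=y}
step 6 timeout(2): 2={back,v=1,log=y}
step 7 deliver 2→0: 0={back,v=1,log=y}
step 8 deliver 0→2: —
step 9 deliver 2→3: 3={back,v=1,log=y}
step 10 propose(3,'s'): —
step 11 deliver 3→0: —
step 12 deliver 0→3: —
step 13 deliver 3→1: —
step 14 deliver 1→3: —
step 15 timeout(1): 1={prim,v=1,log=-}
step 16 timeout(0): 0={back,v=2,log=y}
step 17 deliver 1→2: —
step 18 propose(1,'r'): —
step 19 deliver 1→0: —

no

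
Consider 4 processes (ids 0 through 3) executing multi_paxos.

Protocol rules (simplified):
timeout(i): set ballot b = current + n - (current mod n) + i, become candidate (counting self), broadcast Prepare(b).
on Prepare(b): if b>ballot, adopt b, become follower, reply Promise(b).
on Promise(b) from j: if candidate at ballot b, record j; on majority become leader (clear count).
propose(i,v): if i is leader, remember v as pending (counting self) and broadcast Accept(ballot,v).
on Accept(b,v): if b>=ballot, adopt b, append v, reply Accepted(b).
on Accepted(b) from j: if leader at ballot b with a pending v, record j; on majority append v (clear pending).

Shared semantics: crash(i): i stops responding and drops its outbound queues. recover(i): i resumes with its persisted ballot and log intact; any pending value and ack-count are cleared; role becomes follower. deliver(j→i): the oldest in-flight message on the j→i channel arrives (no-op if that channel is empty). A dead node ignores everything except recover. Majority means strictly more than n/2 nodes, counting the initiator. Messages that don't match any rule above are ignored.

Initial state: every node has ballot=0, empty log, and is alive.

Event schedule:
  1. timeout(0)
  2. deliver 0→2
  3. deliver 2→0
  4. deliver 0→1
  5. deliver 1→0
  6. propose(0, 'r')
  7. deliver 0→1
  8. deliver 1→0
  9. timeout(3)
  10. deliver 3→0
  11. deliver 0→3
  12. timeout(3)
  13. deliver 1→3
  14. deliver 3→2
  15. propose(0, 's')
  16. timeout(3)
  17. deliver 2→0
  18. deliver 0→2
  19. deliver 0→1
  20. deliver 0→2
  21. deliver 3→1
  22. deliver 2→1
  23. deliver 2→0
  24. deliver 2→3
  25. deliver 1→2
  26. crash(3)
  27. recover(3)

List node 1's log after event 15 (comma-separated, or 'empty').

[1] timeout(0) → N0(cand b4 [-])
[2] deliver 0→2 → N2(foll b4 [-])
[3] deliver 2→0 → ∅
[4] deliver 0→1 → N1(foll b4 [-])
[5] deliver 1→0 → N0(lead b4 [-])
[6] propose(0,'r') → ∅
[7] deliver 0→1 → N1(foll b4 [r])
[8] deliver 1→0 → ∅
[9] timeout(3) → N3(cand b7 [-])
[10] deliver 3→0 → N0(foll b7 [-])
[11] deliver 0→3 → ∅
[12] timeout(3) → N3(cand b11 [-])
[13] deliver 1→3 → ∅
[14] deliver 3→2 → N2(foll b7 [-])
[15] propose(0,'s') → ∅

r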